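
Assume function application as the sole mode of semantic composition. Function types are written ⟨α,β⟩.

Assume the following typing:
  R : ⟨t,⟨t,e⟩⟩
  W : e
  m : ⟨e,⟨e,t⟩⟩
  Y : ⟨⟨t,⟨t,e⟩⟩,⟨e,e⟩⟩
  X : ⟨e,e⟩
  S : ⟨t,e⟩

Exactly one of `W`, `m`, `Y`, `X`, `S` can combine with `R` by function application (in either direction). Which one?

Y

W : e — R needs t; W needs nothing (atomic); neither fits.
m : ⟨e,⟨e,t⟩⟩ — R needs t; m needs e; neither fits.
Y — combines: Y : ⟨⟨t,⟨t,e⟩⟩,⟨e,e⟩⟩ takes R : ⟨t,⟨t,e⟩⟩ as argument, giving ⟨e,e⟩.
X : ⟨e,e⟩ — R needs t; X needs e; neither fits.
S : ⟨t,e⟩ — R needs t; S needs t; neither fits.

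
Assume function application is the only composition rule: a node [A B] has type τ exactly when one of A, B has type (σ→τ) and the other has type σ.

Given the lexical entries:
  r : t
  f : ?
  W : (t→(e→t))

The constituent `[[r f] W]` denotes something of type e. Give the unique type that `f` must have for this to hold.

[[r f] W] is required to be e. W : (t→(e→t)) cannot yield e as functor, so [r f] : ((t→(e→t))→e).
[r f] is required to be ((t→(e→t))→e). r : t cannot yield ((t→(e→t))→e) as functor, so f : (t→((t→(e→t))→e)).

(t→((t→(e→t))→e))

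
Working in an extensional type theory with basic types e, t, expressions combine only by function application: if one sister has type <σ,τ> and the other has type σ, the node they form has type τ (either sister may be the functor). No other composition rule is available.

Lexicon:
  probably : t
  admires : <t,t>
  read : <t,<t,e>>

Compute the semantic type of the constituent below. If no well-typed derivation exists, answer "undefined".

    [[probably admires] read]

<t,e>

[probably admires] — admires of type <t,t> combines with probably of type t: type t.
[[probably admires] read] — read of type <t,<t,e>> combines with [probably admires] of type t: type <t,e>.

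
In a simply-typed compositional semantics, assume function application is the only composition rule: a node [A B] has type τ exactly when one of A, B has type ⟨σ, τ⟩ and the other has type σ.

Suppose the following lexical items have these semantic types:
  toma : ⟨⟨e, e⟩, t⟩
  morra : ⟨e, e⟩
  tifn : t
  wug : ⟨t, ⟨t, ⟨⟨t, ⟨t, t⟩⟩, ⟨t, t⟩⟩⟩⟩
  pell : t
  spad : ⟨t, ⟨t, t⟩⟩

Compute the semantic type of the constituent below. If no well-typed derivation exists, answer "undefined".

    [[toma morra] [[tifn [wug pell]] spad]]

[toma morra]: functor toma : ⟨⟨e, e⟩, t⟩, argument morra : ⟨e, e⟩; result t.
[wug pell]: functor wug : ⟨t, ⟨t, ⟨⟨t, ⟨t, t⟩⟩, ⟨t, t⟩⟩⟩⟩, argument pell : t; result ⟨t, ⟨⟨t, ⟨t, t⟩⟩, ⟨t, t⟩⟩⟩.
[tifn [wug pell]]: functor [wug pell] : ⟨t, ⟨⟨t, ⟨t, t⟩⟩, ⟨t, t⟩⟩⟩, argument tifn : t; result ⟨⟨t, ⟨t, t⟩⟩, ⟨t, t⟩⟩.
[[tifn [wug pell]] spad]: functor [tifn [wug pell]] : ⟨⟨t, ⟨t, t⟩⟩, ⟨t, t⟩⟩, argument spad : ⟨t, ⟨t, t⟩⟩; result ⟨t, t⟩.
[[toma morra] [[tifn [wug pell]] spad]]: functor [[tifn [wug pell]] spad] : ⟨t, t⟩, argument [toma morra] : t; result t.

t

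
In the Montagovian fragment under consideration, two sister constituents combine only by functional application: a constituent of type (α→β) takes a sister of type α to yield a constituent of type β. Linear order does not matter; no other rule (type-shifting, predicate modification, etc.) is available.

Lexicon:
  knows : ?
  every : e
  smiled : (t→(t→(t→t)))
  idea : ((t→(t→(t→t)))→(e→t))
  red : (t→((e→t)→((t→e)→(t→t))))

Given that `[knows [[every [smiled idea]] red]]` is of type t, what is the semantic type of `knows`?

(((e→t)→((t→e)→(t→t)))→t)

For [knows [[every [smiled idea]] red]] to have type t with [[every [smiled idea]] red] of type ((e→t)→((t→e)→(t→t))), knows must be the function: knows : (((e→t)→((t→e)→(t→t)))→t).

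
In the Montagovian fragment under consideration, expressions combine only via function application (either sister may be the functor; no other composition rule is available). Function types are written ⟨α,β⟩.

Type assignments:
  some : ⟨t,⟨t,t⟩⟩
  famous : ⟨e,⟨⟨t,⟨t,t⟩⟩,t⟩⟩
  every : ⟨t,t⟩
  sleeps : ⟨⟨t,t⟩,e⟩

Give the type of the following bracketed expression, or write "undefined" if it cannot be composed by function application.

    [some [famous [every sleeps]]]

t

At [every sleeps], sleeps : ⟨⟨t,t⟩,e⟩ takes every : ⟨t,t⟩, giving e.
At [famous [every sleeps]], famous : ⟨e,⟨⟨t,⟨t,t⟩⟩,t⟩⟩ takes [every sleeps] : e, giving ⟨⟨t,⟨t,t⟩⟩,t⟩.
At [some [famous [every sleeps]]], [famous [every sleeps]] : ⟨⟨t,⟨t,t⟩⟩,t⟩ takes some : ⟨t,⟨t,t⟩⟩, giving t.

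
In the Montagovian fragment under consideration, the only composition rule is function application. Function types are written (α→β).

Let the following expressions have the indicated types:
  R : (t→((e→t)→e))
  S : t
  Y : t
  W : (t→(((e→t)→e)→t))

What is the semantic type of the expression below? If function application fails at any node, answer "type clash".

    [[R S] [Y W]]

[R S]: (t→((e→t)→e)) applied to t yields ((e→t)→e).
[Y W]: (t→(((e→t)→e)→t)) applied to t yields (((e→t)→e)→t).
[[R S] [Y W]]: (((e→t)→e)→t) applied to ((e→t)→e) yields t.

t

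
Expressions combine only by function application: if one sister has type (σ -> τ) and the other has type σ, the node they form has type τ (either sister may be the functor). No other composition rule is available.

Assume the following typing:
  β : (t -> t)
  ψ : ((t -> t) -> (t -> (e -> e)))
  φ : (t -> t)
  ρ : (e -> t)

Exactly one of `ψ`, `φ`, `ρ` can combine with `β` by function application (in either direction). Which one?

ψ

ψ — combines: ψ : ((t -> t) -> (t -> (e -> e))) takes β : (t -> t) as argument, giving (t -> (e -> e)).
φ : (t -> t) — does not combine with β.
ρ : (e -> t) — does not combine with β.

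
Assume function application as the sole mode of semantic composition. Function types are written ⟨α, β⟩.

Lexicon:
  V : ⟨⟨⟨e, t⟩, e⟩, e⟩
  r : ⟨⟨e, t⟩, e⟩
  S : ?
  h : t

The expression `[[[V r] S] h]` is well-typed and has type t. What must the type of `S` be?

⟨e, ⟨t, t⟩⟩

At [[[V r] S] h] (required: t): h is t, which is not a function with range t; hence [[V r] S] is the functor — type ⟨t, t⟩.
At [[V r] S] (required: ⟨t, t⟩): [V r] is e, which is not a function with range ⟨t, t⟩; hence S is the functor — type ⟨e, ⟨t, t⟩⟩.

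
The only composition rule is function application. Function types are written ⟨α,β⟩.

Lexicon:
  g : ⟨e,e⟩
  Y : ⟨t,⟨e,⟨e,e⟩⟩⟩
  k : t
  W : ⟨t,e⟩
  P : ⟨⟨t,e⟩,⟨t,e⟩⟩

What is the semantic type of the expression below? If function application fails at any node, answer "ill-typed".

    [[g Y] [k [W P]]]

At [g Y]: neither ⟨e,e⟩ nor ⟨t,⟨e,⟨e,e⟩⟩⟩ can take the other as argument; the node is ill-typed.

ill-typed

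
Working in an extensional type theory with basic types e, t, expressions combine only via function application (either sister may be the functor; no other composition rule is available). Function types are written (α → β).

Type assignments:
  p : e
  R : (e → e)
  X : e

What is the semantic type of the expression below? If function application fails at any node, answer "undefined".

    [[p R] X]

undefined

[p R] — R of type (e → e) combines with p of type e: type e.
[[p R] X]: e and e cannot combine by function application — type clash.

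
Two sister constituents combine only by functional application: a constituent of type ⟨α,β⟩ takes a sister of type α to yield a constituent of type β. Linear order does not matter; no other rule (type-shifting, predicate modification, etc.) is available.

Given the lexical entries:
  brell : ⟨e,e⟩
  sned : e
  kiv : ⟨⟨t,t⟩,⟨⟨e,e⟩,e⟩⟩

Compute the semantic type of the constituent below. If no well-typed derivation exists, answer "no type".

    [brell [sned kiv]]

[sned kiv]: e and ⟨⟨t,t⟩,⟨⟨e,e⟩,e⟩⟩ cannot combine by function application — type clash.

no type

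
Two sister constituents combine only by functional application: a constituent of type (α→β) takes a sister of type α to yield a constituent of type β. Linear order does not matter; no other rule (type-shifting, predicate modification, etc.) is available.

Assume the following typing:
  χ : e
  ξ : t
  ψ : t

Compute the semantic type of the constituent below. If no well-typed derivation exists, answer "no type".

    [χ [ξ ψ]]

[ξ ψ]: t and t cannot combine by function application — type clash.

no type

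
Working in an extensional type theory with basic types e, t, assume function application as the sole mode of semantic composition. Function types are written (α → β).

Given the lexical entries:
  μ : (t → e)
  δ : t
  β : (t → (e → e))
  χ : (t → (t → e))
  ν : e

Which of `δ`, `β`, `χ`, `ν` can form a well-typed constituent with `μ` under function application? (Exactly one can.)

δ

δ — combines: μ : (t → e) takes δ : t as argument, giving e.
β : (t → (e → e)) — μ needs t; β needs t; neither fits.
χ : (t → (t → e)) — μ needs t; χ needs t; neither fits.
ν : e — μ needs t; ν needs nothing (atomic); neither fits.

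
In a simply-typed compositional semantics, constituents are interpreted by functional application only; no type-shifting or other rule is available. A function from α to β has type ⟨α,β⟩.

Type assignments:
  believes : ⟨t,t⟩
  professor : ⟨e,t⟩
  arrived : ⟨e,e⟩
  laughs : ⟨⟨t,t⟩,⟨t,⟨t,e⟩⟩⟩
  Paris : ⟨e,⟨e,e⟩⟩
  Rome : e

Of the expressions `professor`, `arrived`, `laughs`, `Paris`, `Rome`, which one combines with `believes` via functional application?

laughs

professor : ⟨e,t⟩ — no; believes wants t, and professor wants e.
arrived : ⟨e,e⟩ — no; believes wants t, and arrived wants e.
laughs — combines: laughs : ⟨⟨t,t⟩,⟨t,⟨t,e⟩⟩⟩ takes believes : ⟨t,t⟩ as argument, giving ⟨t,⟨t,e⟩⟩.
Paris : ⟨e,⟨e,e⟩⟩ — no; believes wants t, and Paris wants e.
Rome : e — no; believes wants t, and Rome wants nothing (atomic).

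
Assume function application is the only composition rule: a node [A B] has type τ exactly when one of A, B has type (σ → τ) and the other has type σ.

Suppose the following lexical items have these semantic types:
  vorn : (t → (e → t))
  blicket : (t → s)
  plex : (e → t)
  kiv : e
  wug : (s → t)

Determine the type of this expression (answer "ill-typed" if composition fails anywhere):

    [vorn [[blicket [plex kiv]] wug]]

(e → t)

[plex kiv]: (e → t) applied to e yields t.
[blicket [plex kiv]]: (t → s) applied to t yields s.
[[blicket [plex kiv]] wug]: (s → t) applied to s yields t.
[vorn [[blicket [plex kiv]] wug]]: (t → (e → t)) applied to t yields (e → t).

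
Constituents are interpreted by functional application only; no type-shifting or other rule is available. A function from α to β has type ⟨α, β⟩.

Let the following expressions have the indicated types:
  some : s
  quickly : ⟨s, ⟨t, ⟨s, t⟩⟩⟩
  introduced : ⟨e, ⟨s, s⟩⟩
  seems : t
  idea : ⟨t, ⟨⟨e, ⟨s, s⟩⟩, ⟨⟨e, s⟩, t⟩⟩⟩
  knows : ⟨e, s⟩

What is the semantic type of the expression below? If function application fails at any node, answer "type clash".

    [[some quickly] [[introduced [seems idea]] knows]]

[some quickly]: quickly is ⟨s, ⟨t, ⟨s, t⟩⟩⟩, some is s; result ⟨t, ⟨s, t⟩⟩.
[seems idea]: idea is ⟨t, ⟨⟨e, ⟨s, s⟩⟩, ⟨⟨e, s⟩, t⟩⟩⟩, seems is t; result ⟨⟨e, ⟨s, s⟩⟩, ⟨⟨e, s⟩, t⟩⟩.
[introduced [seems idea]]: [seems idea] is ⟨⟨e, ⟨s, s⟩⟩, ⟨⟨e, s⟩, t⟩⟩, introduced is ⟨e, ⟨s, s⟩⟩; result ⟨⟨e, s⟩, t⟩.
[[introduced [seems idea]] knows]: [introduced [seems idea]] is ⟨⟨e, s⟩, t⟩, knows is ⟨e, s⟩; result t.
[[some quickly] [[introduced [seems idea]] knows]]: [some quickly] is ⟨t, ⟨s, t⟩⟩, [[introduced [seems idea]] knows] is t; result ⟨s, t⟩.

⟨s, t⟩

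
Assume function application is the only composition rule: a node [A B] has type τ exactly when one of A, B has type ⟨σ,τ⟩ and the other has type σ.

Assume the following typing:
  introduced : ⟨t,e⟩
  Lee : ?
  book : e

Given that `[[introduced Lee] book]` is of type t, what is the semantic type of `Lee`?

⟨⟨t,e⟩,⟨e,t⟩⟩

[[introduced Lee] book] is required to be t. book : e cannot yield t as functor, so [introduced Lee] : ⟨e,t⟩.
[introduced Lee] is required to be ⟨e,t⟩. introduced : ⟨t,e⟩ cannot yield ⟨e,t⟩ as functor, so Lee : ⟨⟨t,e⟩,⟨e,t⟩⟩.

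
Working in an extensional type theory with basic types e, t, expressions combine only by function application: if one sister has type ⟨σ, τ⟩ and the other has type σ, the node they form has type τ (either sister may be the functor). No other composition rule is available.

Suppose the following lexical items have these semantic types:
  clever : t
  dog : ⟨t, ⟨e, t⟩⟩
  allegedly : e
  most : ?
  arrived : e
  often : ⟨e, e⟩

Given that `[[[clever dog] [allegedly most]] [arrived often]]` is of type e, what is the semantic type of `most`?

⟨e, ⟨⟨e, t⟩, ⟨e, e⟩⟩⟩

[[[clever dog] [allegedly most]] [arrived often]] is required to be e. [arrived often] : e cannot yield e as functor, so [[clever dog] [allegedly most]] : ⟨e, e⟩.
[[clever dog] [allegedly most]] is required to be ⟨e, e⟩. [clever dog] : ⟨e, t⟩ cannot yield ⟨e, e⟩ as functor, so [allegedly most] : ⟨⟨e, t⟩, ⟨e, e⟩⟩.
[allegedly most] is required to be ⟨⟨e, t⟩, ⟨e, e⟩⟩. allegedly : e cannot yield ⟨⟨e, t⟩, ⟨e, e⟩⟩ as functor, so most : ⟨e, ⟨⟨e, t⟩, ⟨e, e⟩⟩⟩.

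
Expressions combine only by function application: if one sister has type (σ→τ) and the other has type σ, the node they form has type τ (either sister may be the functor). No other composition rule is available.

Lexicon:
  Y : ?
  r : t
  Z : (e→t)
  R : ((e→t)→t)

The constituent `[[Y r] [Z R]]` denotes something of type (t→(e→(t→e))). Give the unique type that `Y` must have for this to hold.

(t→(t→(t→(e→(t→e)))))

At [[Y r] [Z R]] (required: (t→(e→(t→e)))): [Z R] is t, which is not a function with range (t→(e→(t→e))); hence [Y r] is the functor — type (t→(t→(e→(t→e)))).
At [Y r] (required: (t→(t→(e→(t→e))))): r is t, which is not a function with range (t→(t→(e→(t→e)))); hence Y is the functor — type (t→(t→(t→(e→(t→e))))).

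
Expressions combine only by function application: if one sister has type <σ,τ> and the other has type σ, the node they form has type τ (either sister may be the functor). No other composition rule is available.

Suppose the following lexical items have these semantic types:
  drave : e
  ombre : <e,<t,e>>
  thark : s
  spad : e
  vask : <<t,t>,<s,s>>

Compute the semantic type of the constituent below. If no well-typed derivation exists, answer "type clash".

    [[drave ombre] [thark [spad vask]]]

type clash

At [drave ombre], ombre : <e,<t,e>> takes drave : e, giving <t,e>.
[spad vask]: e with <<t,t>,<s,s>> — neither is a function whose domain matches the other; composition fails here.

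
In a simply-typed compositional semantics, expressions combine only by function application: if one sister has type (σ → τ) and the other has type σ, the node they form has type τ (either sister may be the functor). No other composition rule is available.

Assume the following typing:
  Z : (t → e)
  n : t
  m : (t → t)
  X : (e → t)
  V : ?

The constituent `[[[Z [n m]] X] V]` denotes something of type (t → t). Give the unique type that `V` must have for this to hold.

(t → (t → t))

At [[[Z [n m]] X] V] (required: (t → t)): [[Z [n m]] X] is t, which is not a function with range (t → t); hence V is the functor — type (t → (t → t)).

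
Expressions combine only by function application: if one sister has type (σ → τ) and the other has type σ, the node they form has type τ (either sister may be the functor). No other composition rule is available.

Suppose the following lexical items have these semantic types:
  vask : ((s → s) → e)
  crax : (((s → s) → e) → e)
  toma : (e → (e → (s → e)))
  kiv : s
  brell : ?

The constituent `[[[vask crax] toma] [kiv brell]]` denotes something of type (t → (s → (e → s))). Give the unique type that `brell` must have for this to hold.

(s → ((e → (s → e)) → (t → (s → (e → s)))))

For [[[vask crax] toma] [kiv brell]] to have type (t → (s → (e → s))) with [[vask crax] toma] of type (e → (s → e)), [kiv brell] must be the function: [kiv brell] : ((e → (s → e)) → (t → (s → (e → s)))).
For [kiv brell] to have type ((e → (s → e)) → (t → (s → (e → s)))) with kiv of type s, brell must be the function: brell : (s → ((e → (s → e)) → (t → (s → (e → s))))).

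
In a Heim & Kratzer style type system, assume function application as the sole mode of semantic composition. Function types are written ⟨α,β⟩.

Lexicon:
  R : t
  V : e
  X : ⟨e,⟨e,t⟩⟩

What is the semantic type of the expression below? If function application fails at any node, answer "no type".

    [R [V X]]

[V X]: ⟨e,⟨e,t⟩⟩ applied to e yields ⟨e,t⟩.
At [R [V X]]: neither t nor ⟨e,t⟩ can take the other as argument; the node is ill-typed.

no type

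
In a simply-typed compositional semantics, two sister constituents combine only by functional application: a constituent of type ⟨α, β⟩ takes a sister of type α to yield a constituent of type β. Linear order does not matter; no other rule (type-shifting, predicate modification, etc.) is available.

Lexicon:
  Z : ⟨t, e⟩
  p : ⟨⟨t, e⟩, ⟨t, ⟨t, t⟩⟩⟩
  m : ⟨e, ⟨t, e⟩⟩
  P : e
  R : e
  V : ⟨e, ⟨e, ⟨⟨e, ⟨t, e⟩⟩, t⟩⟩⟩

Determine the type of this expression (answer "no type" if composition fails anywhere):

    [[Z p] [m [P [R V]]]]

[Z p]: p is ⟨⟨t, e⟩, ⟨t, ⟨t, t⟩⟩⟩, Z is ⟨t, e⟩; result ⟨t, ⟨t, t⟩⟩.
[R V]: V is ⟨e, ⟨e, ⟨⟨e, ⟨t, e⟩⟩, t⟩⟩⟩, R is e; result ⟨e, ⟨⟨e, ⟨t, e⟩⟩, t⟩⟩.
[P [R V]]: [R V] is ⟨e, ⟨⟨e, ⟨t, e⟩⟩, t⟩⟩, P is e; result ⟨⟨e, ⟨t, e⟩⟩, t⟩.
[m [P [R V]]]: [P [R V]] is ⟨⟨e, ⟨t, e⟩⟩, t⟩, m is ⟨e, ⟨t, e⟩⟩; result t.
[[Z p] [m [P [R V]]]]: [Z p] is ⟨t, ⟨t, t⟩⟩, [m [P [R V]]] is t; result ⟨t, t⟩.

⟨t, t⟩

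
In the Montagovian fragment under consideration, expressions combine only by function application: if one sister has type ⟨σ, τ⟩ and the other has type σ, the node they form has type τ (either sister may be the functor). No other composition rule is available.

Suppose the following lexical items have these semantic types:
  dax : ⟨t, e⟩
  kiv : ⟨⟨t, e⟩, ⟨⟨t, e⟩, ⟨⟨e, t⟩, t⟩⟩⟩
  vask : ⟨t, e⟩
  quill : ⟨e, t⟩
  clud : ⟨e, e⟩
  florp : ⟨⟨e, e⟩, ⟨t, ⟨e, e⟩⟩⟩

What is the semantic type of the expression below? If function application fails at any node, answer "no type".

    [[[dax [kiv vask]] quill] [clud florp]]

At [kiv vask], kiv : ⟨⟨t, e⟩, ⟨⟨t, e⟩, ⟨⟨e, t⟩, t⟩⟩⟩ takes vask : ⟨t, e⟩, giving ⟨⟨t, e⟩, ⟨⟨e, t⟩, t⟩⟩.
At [dax [kiv vask]], [kiv vask] : ⟨⟨t, e⟩, ⟨⟨e, t⟩, t⟩⟩ takes dax : ⟨t, e⟩, giving ⟨⟨e, t⟩, t⟩.
At [[dax [kiv vask]] quill], [dax [kiv vask]] : ⟨⟨e, t⟩, t⟩ takes quill : ⟨e, t⟩, giving t.
At [clud florp], florp : ⟨⟨e, e⟩, ⟨t, ⟨e, e⟩⟩⟩ takes clud : ⟨e, e⟩, giving ⟨t, ⟨e, e⟩⟩.
At [[[dax [kiv vask]] quill] [clud florp]], [clud florp] : ⟨t, ⟨e, e⟩⟩ takes [[dax [kiv vask]] quill] : t, giving ⟨e, e⟩.

⟨e, e⟩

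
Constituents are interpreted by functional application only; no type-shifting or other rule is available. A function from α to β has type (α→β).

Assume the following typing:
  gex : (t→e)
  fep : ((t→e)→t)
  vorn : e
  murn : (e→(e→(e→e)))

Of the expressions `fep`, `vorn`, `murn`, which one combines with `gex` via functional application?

fep

fep — combines: fep : ((t→e)→t) takes gex : (t→e) as argument, giving t.
vorn : e — no; gex wants t, and vorn wants nothing (atomic).
murn : (e→(e→(e→e))) — no; gex wants t, and murn wants e.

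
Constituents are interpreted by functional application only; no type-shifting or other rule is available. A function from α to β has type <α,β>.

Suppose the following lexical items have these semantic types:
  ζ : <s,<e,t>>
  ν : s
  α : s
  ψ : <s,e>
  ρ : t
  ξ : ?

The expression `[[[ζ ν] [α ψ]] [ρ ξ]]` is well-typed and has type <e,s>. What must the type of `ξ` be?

<t,<t,<e,s>>>

[[[ζ ν] [α ψ]] [ρ ξ]] is required to be <e,s>. [[ζ ν] [α ψ]] : t cannot yield <e,s> as functor, so [ρ ξ] : <t,<e,s>>.
[ρ ξ] is required to be <t,<e,s>>. ρ : t cannot yield <t,<e,s>> as functor, so ξ : <t,<t,<e,s>>>.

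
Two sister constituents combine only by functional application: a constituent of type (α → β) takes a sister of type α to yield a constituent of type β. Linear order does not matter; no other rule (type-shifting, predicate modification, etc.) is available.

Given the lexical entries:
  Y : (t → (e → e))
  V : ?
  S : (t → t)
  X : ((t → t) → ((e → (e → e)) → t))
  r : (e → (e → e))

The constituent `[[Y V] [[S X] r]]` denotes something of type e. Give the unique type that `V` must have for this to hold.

[[Y V] [[S X] r]] is required to be e. [[S X] r] : t cannot yield e as functor, so [Y V] : (t → e).
[Y V] is required to be (t → e). Y : (t → (e → e)) cannot yield (t → e) as functor, so V : ((t → (e → e)) → (t → e)).

((t → (e → e)) → (t → e))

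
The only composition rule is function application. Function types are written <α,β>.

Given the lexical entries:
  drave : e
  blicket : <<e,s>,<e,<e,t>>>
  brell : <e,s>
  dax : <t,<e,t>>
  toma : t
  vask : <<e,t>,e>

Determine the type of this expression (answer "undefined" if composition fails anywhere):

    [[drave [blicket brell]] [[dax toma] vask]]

t

[blicket brell]: <<e,s>,<e,<e,t>>> applied to <e,s> yields <e,<e,t>>.
[drave [blicket brell]]: <e,<e,t>> applied to e yields <e,t>.
[dax toma]: <t,<e,t>> applied to t yields <e,t>.
[[dax toma] vask]: <<e,t>,e> applied to <e,t> yields e.
[[drave [blicket brell]] [[dax toma] vask]]: <e,t> applied to e yields t.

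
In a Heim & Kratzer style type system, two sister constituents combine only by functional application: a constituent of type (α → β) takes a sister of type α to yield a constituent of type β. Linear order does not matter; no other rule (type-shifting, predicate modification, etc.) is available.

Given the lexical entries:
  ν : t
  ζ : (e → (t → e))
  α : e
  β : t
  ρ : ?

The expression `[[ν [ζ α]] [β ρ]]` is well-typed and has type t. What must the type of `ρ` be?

[[ν [ζ α]] [β ρ]] must have type t. The sister [ν [ζ α]] has type e; that is not a function onto t, so [β ρ] must be the functor, of type (e → t).
[β ρ] must have type (e → t). The sister β has type t; that is not a function onto (e → t), so ρ must be the functor, of type (t → (e → t)).

(t → (e → t))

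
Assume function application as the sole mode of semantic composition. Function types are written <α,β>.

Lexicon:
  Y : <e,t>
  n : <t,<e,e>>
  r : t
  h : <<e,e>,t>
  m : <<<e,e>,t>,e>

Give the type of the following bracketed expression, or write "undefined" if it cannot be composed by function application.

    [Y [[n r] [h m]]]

[n r] — n of type <t,<e,e>> combines with r of type t: type <e,e>.
[h m] — m of type <<<e,e>,t>,e> combines with h of type <<e,e>,t>: type e.
[[n r] [h m]] — [n r] of type <e,e> combines with [h m] of type e: type e.
[Y [[n r] [h m]]] — Y of type <e,t> combines with [[n r] [h m]] of type e: type t.

t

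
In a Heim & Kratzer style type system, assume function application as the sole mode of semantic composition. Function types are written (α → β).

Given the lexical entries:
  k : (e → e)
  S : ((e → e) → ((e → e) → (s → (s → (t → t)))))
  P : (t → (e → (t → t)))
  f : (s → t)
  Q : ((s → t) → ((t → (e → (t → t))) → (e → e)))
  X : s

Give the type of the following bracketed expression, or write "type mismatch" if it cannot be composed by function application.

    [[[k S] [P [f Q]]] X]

[k S]: functor S : ((e → e) → ((e → e) → (s → (s → (t → t))))), argument k : (e → e); result ((e → e) → (s → (s → (t → t)))).
[f Q]: functor Q : ((s → t) → ((t → (e → (t → t))) → (e → e))), argument f : (s → t); result ((t → (e → (t → t))) → (e → e)).
[P [f Q]]: functor [f Q] : ((t → (e → (t → t))) → (e → e)), argument P : (t → (e → (t → t))); result (e → e).
[[k S] [P [f Q]]]: functor [k S] : ((e → e) → (s → (s → (t → t)))), argument [P [f Q]] : (e → e); result (s → (s → (t → t))).
[[[k S] [P [f Q]]] X]: functor [[k S] [P [f Q]]] : (s → (s → (t → t))), argument X : s; result (s → (t → t)).

(s → (t → t))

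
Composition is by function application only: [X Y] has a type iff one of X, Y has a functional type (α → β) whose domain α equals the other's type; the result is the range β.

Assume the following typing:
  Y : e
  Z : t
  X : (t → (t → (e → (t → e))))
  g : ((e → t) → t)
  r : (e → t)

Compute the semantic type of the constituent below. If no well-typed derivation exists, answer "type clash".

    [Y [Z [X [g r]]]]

(t → e)

[g r]: g is ((e → t) → t), r is (e → t); result t.
[X [g r]]: X is (t → (t → (e → (t → e)))), [g r] is t; result (t → (e → (t → e))).
[Z [X [g r]]]: [X [g r]] is (t → (e → (t → e))), Z is t; result (e → (t → e)).
[Y [Z [X [g r]]]]: [Z [X [g r]]] is (e → (t → e)), Y is e; result (t → e).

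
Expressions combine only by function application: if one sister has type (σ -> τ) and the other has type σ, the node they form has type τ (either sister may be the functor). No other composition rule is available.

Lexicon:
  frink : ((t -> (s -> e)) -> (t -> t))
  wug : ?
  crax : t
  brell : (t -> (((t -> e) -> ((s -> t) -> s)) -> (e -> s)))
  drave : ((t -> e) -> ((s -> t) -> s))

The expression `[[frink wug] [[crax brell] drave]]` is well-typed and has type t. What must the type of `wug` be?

For [[frink wug] [[crax brell] drave]] to have type t with [[crax brell] drave] of type (e -> s), [frink wug] must be the function: [frink wug] : ((e -> s) -> t).
For [frink wug] to have type ((e -> s) -> t) with frink of type ((t -> (s -> e)) -> (t -> t)), wug must be the function: wug : (((t -> (s -> e)) -> (t -> t)) -> ((e -> s) -> t)).

(((t -> (s -> e)) -> (t -> t)) -> ((e -> s) -> t))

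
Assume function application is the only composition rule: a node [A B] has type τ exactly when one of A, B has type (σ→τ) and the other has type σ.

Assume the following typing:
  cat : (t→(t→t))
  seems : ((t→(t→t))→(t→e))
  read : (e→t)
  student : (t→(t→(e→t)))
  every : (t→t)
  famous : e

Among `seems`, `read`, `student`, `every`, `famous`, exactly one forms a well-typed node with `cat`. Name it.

seems — combines: seems : ((t→(t→t))→(t→e)) takes cat : (t→(t→t)) as argument, giving (t→e).
read : (e→t) — neither side's domain matches the other.
student : (t→(t→(e→t))) — neither side's domain matches the other.
every : (t→t) — neither side's domain matches the other.
famous : e — neither side's domain matches the other.

seems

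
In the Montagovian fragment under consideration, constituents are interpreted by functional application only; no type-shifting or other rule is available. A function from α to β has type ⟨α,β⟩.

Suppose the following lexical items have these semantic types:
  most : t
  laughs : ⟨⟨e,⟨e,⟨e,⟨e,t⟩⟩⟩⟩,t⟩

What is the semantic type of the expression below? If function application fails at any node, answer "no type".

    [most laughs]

no type

At [most laughs]: neither t nor ⟨⟨e,⟨e,⟨e,⟨e,t⟩⟩⟩⟩,t⟩ can take the other as argument; the node is ill-typed.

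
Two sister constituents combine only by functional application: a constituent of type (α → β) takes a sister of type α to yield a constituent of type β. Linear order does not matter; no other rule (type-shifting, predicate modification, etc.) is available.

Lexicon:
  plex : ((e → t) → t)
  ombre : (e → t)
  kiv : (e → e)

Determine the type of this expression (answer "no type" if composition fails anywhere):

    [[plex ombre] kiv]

[plex ombre]: ((e → t) → t) applied to (e → t) yields t.
[[plex ombre] kiv]: t and (e → e) cannot combine by function application — type clash.

no type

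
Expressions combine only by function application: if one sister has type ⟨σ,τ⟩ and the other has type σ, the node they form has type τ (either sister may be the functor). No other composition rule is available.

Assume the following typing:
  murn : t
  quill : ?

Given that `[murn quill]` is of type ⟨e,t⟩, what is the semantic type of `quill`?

⟨t,⟨e,t⟩⟩

At [murn quill] (required: ⟨e,t⟩): murn is t, which is not a function with range ⟨e,t⟩; hence quill is the functor — type ⟨t,⟨e,t⟩⟩.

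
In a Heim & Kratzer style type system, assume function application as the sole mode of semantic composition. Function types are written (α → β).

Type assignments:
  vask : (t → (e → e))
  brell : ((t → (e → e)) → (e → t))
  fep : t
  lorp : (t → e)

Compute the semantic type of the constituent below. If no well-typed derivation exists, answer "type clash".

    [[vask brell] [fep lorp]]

t

[vask brell]: ((t → (e → e)) → (e → t)) applied to (t → (e → e)) yields (e → t).
[fep lorp]: (t → e) applied to t yields e.
[[vask brell] [fep lorp]]: (e → t) applied to e yields t.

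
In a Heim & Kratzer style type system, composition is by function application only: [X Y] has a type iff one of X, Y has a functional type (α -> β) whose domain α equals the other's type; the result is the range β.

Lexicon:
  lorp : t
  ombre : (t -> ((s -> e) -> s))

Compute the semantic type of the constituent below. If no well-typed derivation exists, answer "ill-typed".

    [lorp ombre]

((s -> e) -> s)

At [lorp ombre], ombre : (t -> ((s -> e) -> s)) takes lorp : t, giving ((s -> e) -> s).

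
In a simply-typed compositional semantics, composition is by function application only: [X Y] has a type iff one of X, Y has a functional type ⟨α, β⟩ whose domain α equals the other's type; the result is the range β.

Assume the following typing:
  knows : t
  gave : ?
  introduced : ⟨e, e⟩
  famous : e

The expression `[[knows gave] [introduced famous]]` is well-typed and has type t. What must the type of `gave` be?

⟨t, ⟨e, t⟩⟩

At [[knows gave] [introduced famous]] (required: t): [introduced famous] is e, which is not a function with range t; hence [knows gave] is the functor — type ⟨e, t⟩.
At [knows gave] (required: ⟨e, t⟩): knows is t, which is not a function with range ⟨e, t⟩; hence gave is the functor — type ⟨t, ⟨e, t⟩⟩.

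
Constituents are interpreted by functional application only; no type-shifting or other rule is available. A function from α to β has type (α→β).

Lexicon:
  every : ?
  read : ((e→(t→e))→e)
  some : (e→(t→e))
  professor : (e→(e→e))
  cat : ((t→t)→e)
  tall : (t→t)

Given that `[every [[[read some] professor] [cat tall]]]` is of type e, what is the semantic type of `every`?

(e→e)

For [every [[[read some] professor] [cat tall]]] to have type e with [[[read some] professor] [cat tall]] of type e, every must be the function: every : (e→e).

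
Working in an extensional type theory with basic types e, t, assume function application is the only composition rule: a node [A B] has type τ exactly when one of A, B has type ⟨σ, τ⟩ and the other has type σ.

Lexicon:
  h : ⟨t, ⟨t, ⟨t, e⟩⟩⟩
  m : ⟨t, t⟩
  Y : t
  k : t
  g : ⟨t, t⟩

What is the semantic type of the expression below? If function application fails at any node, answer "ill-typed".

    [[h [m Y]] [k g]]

[m Y]: ⟨t, t⟩ applied to t yields t.
[h [m Y]]: ⟨t, ⟨t, ⟨t, e⟩⟩⟩ applied to t yields ⟨t, ⟨t, e⟩⟩.
[k g]: ⟨t, t⟩ applied to t yields t.
[[h [m Y]] [k g]]: ⟨t, ⟨t, e⟩⟩ applied to t yields ⟨t, e⟩.

⟨t, e⟩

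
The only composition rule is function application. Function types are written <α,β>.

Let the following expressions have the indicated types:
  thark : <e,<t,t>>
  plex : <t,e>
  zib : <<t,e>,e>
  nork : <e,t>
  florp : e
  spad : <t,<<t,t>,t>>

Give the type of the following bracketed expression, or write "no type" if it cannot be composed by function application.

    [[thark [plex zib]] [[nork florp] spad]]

t

At [plex zib], zib : <<t,e>,e> takes plex : <t,e>, giving e.
At [thark [plex zib]], thark : <e,<t,t>> takes [plex zib] : e, giving <t,t>.
At [nork florp], nork : <e,t> takes florp : e, giving t.
At [[nork florp] spad], spad : <t,<<t,t>,t>> takes [nork florp] : t, giving <<t,t>,t>.
At [[thark [plex zib]] [[nork florp] spad]], [[nork florp] spad] : <<t,t>,t> takes [thark [plex zib]] : <t,t>, giving t.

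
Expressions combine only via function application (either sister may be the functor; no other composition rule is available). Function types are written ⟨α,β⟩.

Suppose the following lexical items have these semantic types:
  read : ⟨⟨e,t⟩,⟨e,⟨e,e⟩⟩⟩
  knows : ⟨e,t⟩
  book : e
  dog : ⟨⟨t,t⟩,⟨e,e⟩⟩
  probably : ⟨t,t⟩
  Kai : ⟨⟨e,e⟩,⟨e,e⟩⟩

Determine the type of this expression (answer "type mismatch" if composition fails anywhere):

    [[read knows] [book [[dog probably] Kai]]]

[read knows]: read is ⟨⟨e,t⟩,⟨e,⟨e,e⟩⟩⟩, knows is ⟨e,t⟩; result ⟨e,⟨e,e⟩⟩.
[dog probably]: dog is ⟨⟨t,t⟩,⟨e,e⟩⟩, probably is ⟨t,t⟩; result ⟨e,e⟩.
[[dog probably] Kai]: Kai is ⟨⟨e,e⟩,⟨e,e⟩⟩, [dog probably] is ⟨e,e⟩; result ⟨e,e⟩.
[book [[dog probably] Kai]]: [[dog probably] Kai] is ⟨e,e⟩, book is e; result e.
[[read knows] [book [[dog probably] Kai]]]: [read knows] is ⟨e,⟨e,e⟩⟩, [book [[dog probably] Kai]] is e; result ⟨e,e⟩.

⟨e,e⟩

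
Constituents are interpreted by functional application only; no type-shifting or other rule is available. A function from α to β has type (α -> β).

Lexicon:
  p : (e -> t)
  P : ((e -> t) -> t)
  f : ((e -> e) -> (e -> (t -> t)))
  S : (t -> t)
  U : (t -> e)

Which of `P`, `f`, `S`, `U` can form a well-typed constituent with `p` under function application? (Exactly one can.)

P — combines: P : ((e -> t) -> t) takes p : (e -> t) as argument, giving t.
f : ((e -> e) -> (e -> (t -> t))) — no; p wants e, and f wants (e -> e).
S : (t -> t) — no; p wants e, and S wants t.
U : (t -> e) — no; p wants e, and U wants t.

P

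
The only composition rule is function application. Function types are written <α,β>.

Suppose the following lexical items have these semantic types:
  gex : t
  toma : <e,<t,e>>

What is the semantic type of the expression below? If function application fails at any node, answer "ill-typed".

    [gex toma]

[gex toma]: t with <e,<t,e>> — neither is a function whose domain matches the other; composition fails here.

ill-typed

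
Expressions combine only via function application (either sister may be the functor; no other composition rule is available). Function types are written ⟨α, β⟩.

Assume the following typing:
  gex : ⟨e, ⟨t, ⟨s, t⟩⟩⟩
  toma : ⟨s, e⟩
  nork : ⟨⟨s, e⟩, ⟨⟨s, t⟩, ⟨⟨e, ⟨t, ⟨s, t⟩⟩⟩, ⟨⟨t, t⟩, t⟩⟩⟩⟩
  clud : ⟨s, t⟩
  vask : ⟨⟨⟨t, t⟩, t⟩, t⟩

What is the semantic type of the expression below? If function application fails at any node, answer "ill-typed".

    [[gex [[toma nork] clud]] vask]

t

[toma nork]: nork is ⟨⟨s, e⟩, ⟨⟨s, t⟩, ⟨⟨e, ⟨t, ⟨s, t⟩⟩⟩, ⟨⟨t, t⟩, t⟩⟩⟩⟩, toma is ⟨s, e⟩; result ⟨⟨s, t⟩, ⟨⟨e, ⟨t, ⟨s, t⟩⟩⟩, ⟨⟨t, t⟩, t⟩⟩⟩.
[[toma nork] clud]: [toma nork] is ⟨⟨s, t⟩, ⟨⟨e, ⟨t, ⟨s, t⟩⟩⟩, ⟨⟨t, t⟩, t⟩⟩⟩, clud is ⟨s, t⟩; result ⟨⟨e, ⟨t, ⟨s, t⟩⟩⟩, ⟨⟨t, t⟩, t⟩⟩.
[gex [[toma nork] clud]]: [[toma nork] clud] is ⟨⟨e, ⟨t, ⟨s, t⟩⟩⟩, ⟨⟨t, t⟩, t⟩⟩, gex is ⟨e, ⟨t, ⟨s, t⟩⟩⟩; result ⟨⟨t, t⟩, t⟩.
[[gex [[toma nork] clud]] vask]: vask is ⟨⟨⟨t, t⟩, t⟩, t⟩, [gex [[toma nork] clud]] is ⟨⟨t, t⟩, t⟩; result t.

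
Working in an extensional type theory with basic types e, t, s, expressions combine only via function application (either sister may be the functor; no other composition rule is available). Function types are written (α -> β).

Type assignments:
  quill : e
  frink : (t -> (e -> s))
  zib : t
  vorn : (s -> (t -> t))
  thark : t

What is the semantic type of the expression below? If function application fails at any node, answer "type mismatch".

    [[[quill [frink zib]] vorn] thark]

t

[frink zib]: frink is (t -> (e -> s)), zib is t; result (e -> s).
[quill [frink zib]]: [frink zib] is (e -> s), quill is e; result s.
[[quill [frink zib]] vorn]: vorn is (s -> (t -> t)), [quill [frink zib]] is s; result (t -> t).
[[[quill [frink zib]] vorn] thark]: [[quill [frink zib]] vorn] is (t -> t), thark is t; result t.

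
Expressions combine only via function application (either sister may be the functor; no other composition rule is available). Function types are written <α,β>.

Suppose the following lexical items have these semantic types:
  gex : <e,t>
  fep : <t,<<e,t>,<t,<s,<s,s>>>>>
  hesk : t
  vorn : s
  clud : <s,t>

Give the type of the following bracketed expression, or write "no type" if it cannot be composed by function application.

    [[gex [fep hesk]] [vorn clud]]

[fep hesk]: fep is <t,<<e,t>,<t,<s,<s,s>>>>>, hesk is t; result <<e,t>,<t,<s,<s,s>>>>.
[gex [fep hesk]]: [fep hesk] is <<e,t>,<t,<s,<s,s>>>>, gex is <e,t>; result <t,<s,<s,s>>>.
[vorn clud]: clud is <s,t>, vorn is s; result t.
[[gex [fep hesk]] [vorn clud]]: [gex [fep hesk]] is <t,<s,<s,s>>>, [vorn clud] is t; result <s,<s,s>>.

<s,<s,s>>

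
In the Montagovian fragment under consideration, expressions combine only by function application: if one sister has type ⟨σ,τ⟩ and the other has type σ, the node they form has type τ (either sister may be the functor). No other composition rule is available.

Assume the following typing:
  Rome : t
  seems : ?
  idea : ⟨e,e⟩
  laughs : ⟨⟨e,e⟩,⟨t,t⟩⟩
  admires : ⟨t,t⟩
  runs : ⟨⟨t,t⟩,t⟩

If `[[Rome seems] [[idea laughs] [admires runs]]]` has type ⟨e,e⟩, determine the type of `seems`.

[[Rome seems] [[idea laughs] [admires runs]]] must have type ⟨e,e⟩. The sister [[idea laughs] [admires runs]] has type t; that is not a function onto ⟨e,e⟩, so [Rome seems] must be the functor, of type ⟨t,⟨e,e⟩⟩.
[Rome seems] must have type ⟨t,⟨e,e⟩⟩. The sister Rome has type t; that is not a function onto ⟨t,⟨e,e⟩⟩, so seems must be the functor, of type ⟨t,⟨t,⟨e,e⟩⟩⟩.

⟨t,⟨t,⟨e,e⟩⟩⟩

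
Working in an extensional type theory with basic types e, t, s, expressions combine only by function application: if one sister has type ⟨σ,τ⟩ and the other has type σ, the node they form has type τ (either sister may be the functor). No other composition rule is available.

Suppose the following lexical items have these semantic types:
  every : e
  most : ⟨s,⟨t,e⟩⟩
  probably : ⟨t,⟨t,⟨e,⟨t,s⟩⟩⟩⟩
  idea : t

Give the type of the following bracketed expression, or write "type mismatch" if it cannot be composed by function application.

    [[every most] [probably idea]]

type mismatch

At [every most]: neither e nor ⟨s,⟨t,e⟩⟩ can take the other as argument; the node is ill-typed.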